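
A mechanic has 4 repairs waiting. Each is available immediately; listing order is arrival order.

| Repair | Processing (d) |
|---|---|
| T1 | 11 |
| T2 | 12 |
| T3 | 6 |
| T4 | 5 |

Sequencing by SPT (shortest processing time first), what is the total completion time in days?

SPT (increasing processing time): T4 T3 T1 T2.
T4: 0→5
T3: 5→11
T1: 11→22
T2: 22→34
Sum = 5+11+22+34 = 72.

72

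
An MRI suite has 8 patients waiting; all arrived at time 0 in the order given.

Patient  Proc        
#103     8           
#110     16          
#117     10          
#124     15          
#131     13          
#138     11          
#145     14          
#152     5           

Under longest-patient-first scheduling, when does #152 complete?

LPT (decreasing processing time): #110 #124 #145 #131 #138 #117 #103 #152.
#110: 0→16
#124: 16→31
#145: 31→45
#131: 45→58
#138: 58→69
#117: 69→79
#103: 79→87
#152: 87→92

92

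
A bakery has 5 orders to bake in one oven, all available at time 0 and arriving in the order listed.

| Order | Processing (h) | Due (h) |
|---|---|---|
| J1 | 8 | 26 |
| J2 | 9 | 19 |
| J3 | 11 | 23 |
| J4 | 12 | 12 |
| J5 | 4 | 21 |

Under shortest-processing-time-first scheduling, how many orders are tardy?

SPT (increasing processing time): J5 J1 J2 J3 J4.
J5: 0→4, due 21, tardiness 0
J1: 4→12, due 26, tardiness 0
J2: 12→21, due 19, tardiness 2
J3: 21→32, due 23, tardiness 9
J4: 32→44, due 12, tardiness 32
Late orders: 3.

3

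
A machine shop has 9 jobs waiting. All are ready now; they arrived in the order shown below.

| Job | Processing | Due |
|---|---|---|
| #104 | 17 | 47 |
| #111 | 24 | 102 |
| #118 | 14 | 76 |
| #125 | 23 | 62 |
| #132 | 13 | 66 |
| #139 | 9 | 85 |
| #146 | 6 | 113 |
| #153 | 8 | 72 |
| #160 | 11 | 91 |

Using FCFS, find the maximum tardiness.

42

FIFO (arrival order): #104 #111 #118 #125 #132 #139 #146 #153 #160.
#104: 0→17, due 47, tardiness 0
#111: 17→41, due 102, tardiness 0
#118: 41→55, due 76, tardiness 0
#125: 55→78, due 62, tardiness 16
#132: 78→91, due 66, tardiness 25
#139: 91→100, due 85, tardiness 15
#146: 100→106, due 113, tardiness 0
#153: 106→114, due 72, tardiness 42
#160: 114→125, due 91, tardiness 34
Maximum = 42.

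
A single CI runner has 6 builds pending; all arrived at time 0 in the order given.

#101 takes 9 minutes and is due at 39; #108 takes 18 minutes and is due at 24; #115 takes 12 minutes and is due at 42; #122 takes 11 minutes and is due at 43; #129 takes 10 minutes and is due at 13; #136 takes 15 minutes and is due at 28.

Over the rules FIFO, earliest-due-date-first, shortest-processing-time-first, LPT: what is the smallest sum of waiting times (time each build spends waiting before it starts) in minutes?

157

FIFO (arrival order): #101 #108 #115 #122 #129 #136.
#101: waits 0, runs 0→9
#108: waits 9, runs 9→27
#115: waits 27, runs 27→39
#122: waits 39, runs 39→50
#129: waits 50, runs 50→60
#136: waits 60, runs 60→75
Sum = 0+9+27+39+50+60 = 185.
EDD (increasing due date): #129 #108 #136 #101 #115 #122.
#129: waits 0, runs 0→10
#108: waits 10, runs 10→28
#136: waits 28, runs 28→43
#101: waits 43, runs 43→52
#115: waits 52, runs 52→64
#122: waits 64, runs 64→75
Sum = 0+10+28+43+52+64 = 197.
SPT (increasing processing time): #101 #129 #122 #115 #136 #108.
#101: waits 0, runs 0→9
#129: waits 9, runs 9→19
#122: waits 19, runs 19→30
#115: waits 30, runs 30→42
#136: waits 42, runs 42→57
#108: waits 57, runs 57→75
Sum = 0+9+19+30+42+57 = 157.
LPT (decreasing processing time): #108 #136 #115 #122 #129 #101.
#108: waits 0, runs 0→18
#136: waits 18, runs 18→33
#115: waits 33, runs 33→45
#122: waits 45, runs 45→56
#129: waits 56, runs 56→66
#101: waits 66, runs 66→75
Sum = 0+18+33+45+56+66 = 218.
FIFO 185, EDD 197, SPT 157, LPT 218 → minimum 157.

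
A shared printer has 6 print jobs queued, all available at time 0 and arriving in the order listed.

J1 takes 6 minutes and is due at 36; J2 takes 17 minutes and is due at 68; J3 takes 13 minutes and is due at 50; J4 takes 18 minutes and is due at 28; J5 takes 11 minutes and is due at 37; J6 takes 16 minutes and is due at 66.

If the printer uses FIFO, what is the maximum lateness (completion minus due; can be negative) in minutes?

FIFO (arrival order): J1 J2 J3 J4 J5 J6.
J1: 0→6, due 36, lateness -30
J2: 6→23, due 68, lateness -45
J3: 23→36, due 50, lateness -14
J4: 36→54, due 28, lateness 26
J5: 54→65, due 37, lateness 28
J6: 65→81, due 66, lateness 15
Maximum = 28.

28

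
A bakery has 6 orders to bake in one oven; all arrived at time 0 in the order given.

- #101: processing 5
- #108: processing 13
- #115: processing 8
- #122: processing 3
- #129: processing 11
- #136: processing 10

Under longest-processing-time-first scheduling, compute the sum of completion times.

210

LPT (decreasing processing time): #108 #129 #136 #115 #101 #122.
#108: 0→13
#129: 13→24
#136: 24→34
#115: 34→42
#101: 42→47
#122: 47→50
Sum = 13+24+34+42+47+50 = 210.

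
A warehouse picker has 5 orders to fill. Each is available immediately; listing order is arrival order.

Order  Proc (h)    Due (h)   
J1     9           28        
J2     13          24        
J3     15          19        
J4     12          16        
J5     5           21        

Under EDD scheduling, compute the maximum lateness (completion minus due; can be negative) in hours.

EDD (increasing due date): J4 J3 J5 J2 J1.
J4: 0→12, due 16, lateness -4
J3: 12→27, due 19, lateness 8
J5: 27→32, due 21, lateness 11
J2: 32→45, due 24, lateness 21
J1: 45→54, due 28, lateness 26
Maximum = 26.

26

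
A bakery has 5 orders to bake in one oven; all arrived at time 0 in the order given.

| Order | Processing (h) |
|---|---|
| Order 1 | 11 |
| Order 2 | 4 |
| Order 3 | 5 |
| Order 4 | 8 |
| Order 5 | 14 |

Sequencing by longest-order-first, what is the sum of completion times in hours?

152

LPT (decreasing processing time): Order 5 Order 1 Order 4 Order 3 Order 2.
Order 5: 0→14
Order 1: 14→25
Order 4: 25→33
Order 3: 33→38
Order 2: 38→42
Sum = 14+25+33+38+42 = 152.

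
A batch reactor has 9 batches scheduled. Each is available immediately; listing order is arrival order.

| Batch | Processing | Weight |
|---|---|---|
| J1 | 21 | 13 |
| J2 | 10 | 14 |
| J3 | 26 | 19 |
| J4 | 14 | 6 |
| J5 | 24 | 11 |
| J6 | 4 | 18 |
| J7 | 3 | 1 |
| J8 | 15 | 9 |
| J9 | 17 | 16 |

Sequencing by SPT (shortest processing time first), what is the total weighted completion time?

SPT (increasing processing time): J7 J6 J2 J4 J8 J9 J1 J5 J3.
J7: finishes 3, weight 1, w·C = 3
J6: finishes 7, weight 18, w·C = 126
J2: finishes 17, weight 14, w·C = 238
J4: finishes 31, weight 6, w·C = 186
J8: finishes 46, weight 9, w·C = 414
J9: finishes 63, weight 16, w·C = 1008
J1: finishes 84, weight 13, w·C = 1092
J5: finishes 108, weight 11, w·C = 1188
J3: finishes 134, weight 19, w·C = 2546
Sum = 3+126+238+186+414+1008+1092+1188+2546 = 6801.

6801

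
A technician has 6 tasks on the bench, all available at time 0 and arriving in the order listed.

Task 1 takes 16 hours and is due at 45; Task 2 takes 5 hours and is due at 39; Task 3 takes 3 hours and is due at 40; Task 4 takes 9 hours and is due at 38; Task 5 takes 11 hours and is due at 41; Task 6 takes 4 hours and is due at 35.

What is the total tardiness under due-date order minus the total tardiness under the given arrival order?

EDD (increasing due date): Task 6 Task 4 Task 2 Task 3 Task 5 Task 1.
Task 6: 0→4, due 35, tardiness 0
Task 4: 4→13, due 38, tardiness 0
Task 2: 13→18, due 39, tardiness 0
Task 3: 18→21, due 40, tardiness 0
Task 5: 21→32, due 41, tardiness 0
Task 1: 32→48, due 45, tardiness 3
Sum = 0+0+0+0+0+3 = 3.
FIFO (arrival order): Task 1 Task 2 Task 3 Task 4 Task 5 Task 6.
Task 1: 0→16, due 45, tardiness 0
Task 2: 16→21, due 39, tardiness 0
Task 3: 21→24, due 40, tardiness 0
Task 4: 24→33, due 38, tardiness 0
Task 5: 33→44, due 41, tardiness 3
Task 6: 44→48, due 35, tardiness 13
Sum = 0+0+0+0+3+13 = 16.
Difference = 3 − 16 = -13.

-13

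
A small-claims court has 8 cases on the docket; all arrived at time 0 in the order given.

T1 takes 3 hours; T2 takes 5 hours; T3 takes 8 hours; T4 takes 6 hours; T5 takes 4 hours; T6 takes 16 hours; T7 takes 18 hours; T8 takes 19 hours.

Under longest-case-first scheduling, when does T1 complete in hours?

79

LPT (decreasing processing time): T8 T7 T6 T3 T4 T2 T5 T1.
T8: 0→19
T7: 19→37
T6: 37→53
T3: 53→61
T4: 61→67
T2: 67→72
T5: 72→76
T1: 76→79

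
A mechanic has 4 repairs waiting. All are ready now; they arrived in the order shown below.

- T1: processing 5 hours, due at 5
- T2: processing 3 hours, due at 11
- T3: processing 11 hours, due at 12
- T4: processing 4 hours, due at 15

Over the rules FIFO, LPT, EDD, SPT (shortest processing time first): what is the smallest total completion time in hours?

45

FIFO (arrival order): T1 T2 T3 T4.
T1: 0→5
T2: 5→8
T3: 8→19
T4: 19→23
Sum = 5+8+19+23 = 55.
LPT (decreasing processing time): T3 T1 T4 T2.
T3: 0→11
T1: 11→16
T4: 16→20
T2: 20→23
Sum = 11+16+20+23 = 70.
EDD (increasing due date): T1 T2 T3 T4.
T1: 0→5
T2: 5→8
T3: 8→19
T4: 19→23
Sum = 5+8+19+23 = 55.
SPT (increasing processing time): T2 T4 T1 T3.
T2: 0→3
T4: 3→7
T1: 7→12
T3: 12→23
Sum = 3+7+12+23 = 45.
FIFO 55, LPT 70, EDD 55, SPT 45 → minimum 45.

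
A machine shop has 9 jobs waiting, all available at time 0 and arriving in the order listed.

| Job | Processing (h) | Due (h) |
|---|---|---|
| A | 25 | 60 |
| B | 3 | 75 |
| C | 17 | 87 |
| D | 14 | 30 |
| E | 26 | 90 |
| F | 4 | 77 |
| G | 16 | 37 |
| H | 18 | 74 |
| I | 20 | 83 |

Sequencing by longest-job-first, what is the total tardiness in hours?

LPT (decreasing processing time): E A I H C G D F B.
E: 0→26, due 90, tardiness 0
A: 26→51, due 60, tardiness 0
I: 51→71, due 83, tardiness 0
H: 71→89, due 74, tardiness 15
C: 89→106, due 87, tardiness 19
G: 106→122, due 37, tardiness 85
D: 122→136, due 30, tardiness 106
F: 136→140, due 77, tardiness 63
B: 140→143, due 75, tardiness 68
Sum = 0+0+0+15+19+85+106+63+68 = 356.

356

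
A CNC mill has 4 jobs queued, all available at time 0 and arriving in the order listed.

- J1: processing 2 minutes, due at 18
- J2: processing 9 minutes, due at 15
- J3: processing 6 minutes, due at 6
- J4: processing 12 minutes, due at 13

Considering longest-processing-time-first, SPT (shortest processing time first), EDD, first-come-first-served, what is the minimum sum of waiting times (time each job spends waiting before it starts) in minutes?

LPT (decreasing processing time): J4 J2 J3 J1.
J4: waits 0, runs 0→12
J2: waits 12, runs 12→21
J3: waits 21, runs 21→27
J1: waits 27, runs 27→29
Sum = 0+12+21+27 = 60.
SPT (increasing processing time): J1 J3 J2 J4.
J1: waits 0, runs 0→2
J3: waits 2, runs 2→8
J2: waits 8, runs 8→17
J4: waits 17, runs 17→29
Sum = 0+2+8+17 = 27.
EDD (increasing due date): J3 J4 J2 J1.
J3: waits 0, runs 0→6
J4: waits 6, runs 6→18
J2: waits 18, runs 18→27
J1: waits 27, runs 27→29
Sum = 0+6+18+27 = 51.
FIFO (arrival order): J1 J2 J3 J4.
J1: waits 0, runs 0→2
J2: waits 2, runs 2→11
J3: waits 11, runs 11→17
J4: waits 17, runs 17→29
Sum = 0+2+11+17 = 30.
LPT 60, SPT 27, EDD 51, FIFO 30 → minimum 27.

27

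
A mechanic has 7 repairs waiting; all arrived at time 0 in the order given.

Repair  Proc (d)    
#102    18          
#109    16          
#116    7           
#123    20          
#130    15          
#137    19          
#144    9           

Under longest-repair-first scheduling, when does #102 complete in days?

57

LPT (decreasing processing time): #123 #137 #102 #109 #130 #144 #116.
#123: 0→20
#137: 20→39
#102: 39→57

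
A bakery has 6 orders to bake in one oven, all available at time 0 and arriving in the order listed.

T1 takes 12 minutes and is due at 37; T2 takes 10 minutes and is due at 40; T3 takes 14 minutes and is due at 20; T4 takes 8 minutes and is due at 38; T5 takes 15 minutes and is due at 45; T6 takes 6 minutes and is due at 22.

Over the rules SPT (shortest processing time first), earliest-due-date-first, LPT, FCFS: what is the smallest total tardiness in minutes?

SPT (increasing processing time): T6 T4 T2 T1 T3 T5.
T6: 0→6, due 22, tardiness 0
T4: 6→14, due 38, tardiness 0
T2: 14→24, due 40, tardiness 0
T1: 24→36, due 37, tardiness 0
T3: 36→50, due 20, tardiness 30
T5: 50→65, due 45, tardiness 20
Sum = 0+0+0+0+30+20 = 50.
EDD (increasing due date): T3 T6 T1 T4 T2 T5.
T3: 0→14, due 20, tardiness 0
T6: 14→20, due 22, tardiness 0
T1: 20→32, due 37, tardiness 0
T4: 32→40, due 38, tardiness 2
T2: 40→50, due 40, tardiness 10
T5: 50→65, due 45, tardiness 20
Sum = 0+0+0+2+10+20 = 32.
LPT (decreasing processing time): T5 T3 T1 T2 T4 T6.
T5: 0→15, due 45, tardiness 0
T3: 15→29, due 20, tardiness 9
T1: 29→41, due 37, tardiness 4
T2: 41→51, due 40, tardiness 11
T4: 51→59, due 38, tardiness 21
T6: 59→65, due 22, tardiness 43
Sum = 0+9+4+11+21+43 = 88.
FIFO (arrival order): T1 T2 T3 T4 T5 T6.
T1: 0→12, due 37, tardiness 0
T2: 12→22, due 40, tardiness 0
T3: 22→36, due 20, tardiness 16
T4: 36→44, due 38, tardiness 6
T5: 44→59, due 45, tardiness 14
T6: 59→65, due 22, tardiness 43
Sum = 0+0+16+6+14+43 = 79.
SPT 50, EDD 32, LPT 88, FIFO 79 → minimum 32.

32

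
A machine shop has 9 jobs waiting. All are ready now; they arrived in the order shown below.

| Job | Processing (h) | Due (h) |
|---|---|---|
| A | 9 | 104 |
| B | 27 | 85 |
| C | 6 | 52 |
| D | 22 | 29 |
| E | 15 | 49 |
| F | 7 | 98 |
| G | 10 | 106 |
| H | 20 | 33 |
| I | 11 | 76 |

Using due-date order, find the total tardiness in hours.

88

EDD (increasing due date): D H E C I B F A G.
D: 0→22, due 29, tardiness 0
H: 22→42, due 33, tardiness 9
E: 42→57, due 49, tardiness 8
C: 57→63, due 52, tardiness 11
I: 63→74, due 76, tardiness 0
B: 74→101, due 85, tardiness 16
F: 101→108, due 98, tardiness 10
A: 108→117, due 104, tardiness 13
G: 117→127, due 106, tardiness 21
Sum = 0+9+8+11+0+16+10+13+21 = 88.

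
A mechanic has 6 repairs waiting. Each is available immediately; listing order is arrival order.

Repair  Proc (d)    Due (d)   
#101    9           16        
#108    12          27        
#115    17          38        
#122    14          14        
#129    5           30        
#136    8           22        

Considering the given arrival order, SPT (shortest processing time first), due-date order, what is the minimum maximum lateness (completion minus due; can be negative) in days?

27

FIFO (arrival order): #101 #108 #115 #122 #129 #136.
#101: 0→9, due 16, lateness -7
#108: 9→21, due 27, lateness -6
#115: 21→38, due 38, lateness 0
#122: 38→52, due 14, lateness 38
#129: 52→57, due 30, lateness 27
#136: 57→65, due 22, lateness 43
Maximum = 43.
SPT (increasing processing time): #129 #136 #101 #108 #122 #115.
#129: 0→5, due 30, lateness -25
#136: 5→13, due 22, lateness -9
#101: 13→22, due 16, lateness 6
#108: 22→34, due 27, lateness 7
#122: 34→48, due 14, lateness 34
#115: 48→65, due 38, lateness 27
Maximum = 34.
EDD (increasing due date): #122 #101 #136 #108 #129 #115.
#122: 0→14, due 14, lateness 0
#101: 14→23, due 16, lateness 7
#136: 23→31, due 22, lateness 9
#108: 31→43, due 27, lateness 16
#129: 43→48, due 30, lateness 18
#115: 48→65, due 38, lateness 27
Maximum = 27.
FIFO 43, SPT 34, EDD 27 → minimum 27.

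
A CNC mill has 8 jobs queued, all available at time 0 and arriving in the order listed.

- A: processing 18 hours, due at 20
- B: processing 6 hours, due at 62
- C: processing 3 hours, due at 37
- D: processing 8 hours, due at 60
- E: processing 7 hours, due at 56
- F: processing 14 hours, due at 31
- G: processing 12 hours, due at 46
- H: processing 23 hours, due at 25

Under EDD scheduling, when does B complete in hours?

91

EDD (increasing due date): A H F C G E D B.
A: 0→18
H: 18→41
F: 41→55
C: 55→58
G: 58→70
E: 70→77
D: 77→85
B: 85→91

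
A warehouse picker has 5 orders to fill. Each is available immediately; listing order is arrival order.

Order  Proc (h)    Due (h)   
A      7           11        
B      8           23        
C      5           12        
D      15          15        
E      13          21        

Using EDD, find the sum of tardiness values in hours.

EDD (increasing due date): A C D E B.
A: 0→7, due 11, tardiness 0
C: 7→12, due 12, tardiness 0
D: 12→27, due 15, tardiness 12
E: 27→40, due 21, tardiness 19
B: 40→48, due 23, tardiness 25
Sum = 0+0+12+19+25 = 56.

56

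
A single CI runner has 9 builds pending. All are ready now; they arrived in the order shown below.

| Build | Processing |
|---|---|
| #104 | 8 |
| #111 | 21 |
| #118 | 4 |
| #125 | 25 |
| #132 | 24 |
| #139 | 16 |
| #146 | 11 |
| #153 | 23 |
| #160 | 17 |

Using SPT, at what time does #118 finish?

SPT (increasing processing time): #118 #104 #146 #139 #160 #111 #153 #132 #125.
#118: 0→4

4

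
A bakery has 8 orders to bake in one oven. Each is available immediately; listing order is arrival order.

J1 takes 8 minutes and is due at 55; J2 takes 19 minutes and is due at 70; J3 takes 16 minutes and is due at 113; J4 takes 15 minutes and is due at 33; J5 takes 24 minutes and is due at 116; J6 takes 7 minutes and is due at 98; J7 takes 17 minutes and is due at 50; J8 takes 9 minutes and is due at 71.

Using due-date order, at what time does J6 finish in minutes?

EDD (increasing due date): J4 J7 J1 J2 J8 J6 J3 J5.
J4: 0→15
J7: 15→32
J1: 32→40
J2: 40→59
J8: 59→68
J6: 68→75

75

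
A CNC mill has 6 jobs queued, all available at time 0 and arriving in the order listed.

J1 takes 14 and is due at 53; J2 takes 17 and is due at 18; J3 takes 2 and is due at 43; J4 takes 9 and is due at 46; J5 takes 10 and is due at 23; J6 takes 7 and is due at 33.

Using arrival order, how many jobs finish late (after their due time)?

3

FIFO (arrival order): J1 J2 J3 J4 J5 J6.
J1: 0→14, due 53, tardiness 0
J2: 14→31, due 18, tardiness 13
J3: 31→33, due 43, tardiness 0
J4: 33→42, due 46, tardiness 0
J5: 42→52, due 23, tardiness 29
J6: 52→59, due 33, tardiness 26
Late jobs: 3.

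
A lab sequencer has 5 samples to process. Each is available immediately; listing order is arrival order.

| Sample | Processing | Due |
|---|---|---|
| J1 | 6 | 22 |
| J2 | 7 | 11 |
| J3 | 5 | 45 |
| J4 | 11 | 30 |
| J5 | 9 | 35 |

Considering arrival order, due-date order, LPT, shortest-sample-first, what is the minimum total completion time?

FIFO (arrival order): J1 J2 J3 J4 J5.
J1: 0→6
J2: 6→13
J3: 13→18
J4: 18→29
J5: 29→38
Sum = 6+13+18+29+38 = 104.
EDD (increasing due date): J2 J1 J4 J5 J3.
J2: 0→7
J1: 7→13
J4: 13→24
J5: 24→33
J3: 33→38
Sum = 7+13+24+33+38 = 115.
LPT (decreasing processing time): J4 J5 J2 J1 J3.
J4: 0→11
J5: 11→20
J2: 20→27
J1: 27→33
J3: 33→38
Sum = 11+20+27+33+38 = 129.
SPT (increasing processing time): J3 J1 J2 J5 J4.
J3: 0→5
J1: 5→11
J2: 11→18
J5: 18→27
J4: 27→38
Sum = 5+11+18+27+38 = 99.
FIFO 104, EDD 115, LPT 129, SPT 99 → minimum 99.

99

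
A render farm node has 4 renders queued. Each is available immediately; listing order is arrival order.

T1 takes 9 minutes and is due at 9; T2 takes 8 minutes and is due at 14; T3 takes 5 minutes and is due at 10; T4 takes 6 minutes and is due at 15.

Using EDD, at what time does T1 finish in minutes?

9

EDD (increasing due date): T1 T3 T2 T4.
T1: 0→9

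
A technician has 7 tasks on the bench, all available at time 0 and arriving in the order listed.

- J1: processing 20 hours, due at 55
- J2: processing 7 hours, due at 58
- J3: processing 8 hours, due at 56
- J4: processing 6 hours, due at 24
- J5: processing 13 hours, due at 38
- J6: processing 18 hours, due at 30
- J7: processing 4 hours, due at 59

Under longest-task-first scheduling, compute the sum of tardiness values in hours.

LPT (decreasing processing time): J1 J6 J5 J3 J2 J4 J7.
J1: 0→20, due 55, tardiness 0
J6: 20→38, due 30, tardiness 8
J5: 38→51, due 38, tardiness 13
J3: 51→59, due 56, tardiness 3
J2: 59→66, due 58, tardiness 8
J4: 66→72, due 24, tardiness 48
J7: 72→76, due 59, tardiness 17
Sum = 0+8+13+3+8+48+17 = 97.

97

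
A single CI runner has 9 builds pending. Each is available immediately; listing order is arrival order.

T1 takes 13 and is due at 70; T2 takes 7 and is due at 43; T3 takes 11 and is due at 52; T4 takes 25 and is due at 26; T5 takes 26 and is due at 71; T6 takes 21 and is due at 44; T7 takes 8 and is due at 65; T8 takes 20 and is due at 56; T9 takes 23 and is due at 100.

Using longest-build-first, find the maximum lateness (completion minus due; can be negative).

LPT (decreasing processing time): T5 T4 T9 T6 T8 T1 T3 T7 T2.
T5: 0→26, due 71, lateness -45
T4: 26→51, due 26, lateness 25
T9: 51→74, due 100, lateness -26
T6: 74→95, due 44, lateness 51
T8: 95→115, due 56, lateness 59
T1: 115→128, due 70, lateness 58
T3: 128→139, due 52, lateness 87
T7: 139→147, due 65, lateness 82
T2: 147→154, due 43, lateness 111
Maximum = 111.

111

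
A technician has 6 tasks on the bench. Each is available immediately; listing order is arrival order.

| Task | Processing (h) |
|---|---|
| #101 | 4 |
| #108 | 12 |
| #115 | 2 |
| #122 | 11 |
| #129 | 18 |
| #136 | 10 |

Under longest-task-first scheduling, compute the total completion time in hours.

252

LPT (decreasing processing time): #129 #108 #122 #136 #101 #115.
#129: 0→18
#108: 18→30
#122: 30→41
#136: 41→51
#101: 51→55
#115: 55→57
Sum = 18+30+41+51+55+57 = 252.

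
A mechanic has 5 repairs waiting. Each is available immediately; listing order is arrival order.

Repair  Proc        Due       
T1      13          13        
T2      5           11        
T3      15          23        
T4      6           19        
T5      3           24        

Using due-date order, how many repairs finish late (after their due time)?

EDD (increasing due date): T2 T1 T4 T3 T5.
T2: 0→5, due 11, tardiness 0
T1: 5→18, due 13, tardiness 5
T4: 18→24, due 19, tardiness 5
T3: 24→39, due 23, tardiness 16
T5: 39→42, due 24, tardiness 18
Late repairs: 4.

4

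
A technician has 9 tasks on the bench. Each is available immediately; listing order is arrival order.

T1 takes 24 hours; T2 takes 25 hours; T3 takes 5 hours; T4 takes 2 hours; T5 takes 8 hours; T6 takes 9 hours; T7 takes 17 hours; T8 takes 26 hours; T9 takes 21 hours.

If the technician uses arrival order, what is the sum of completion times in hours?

FIFO (arrival order): T1 T2 T3 T4 T5 T6 T7 T8 T9.
T1: 0→24
T2: 24→49
T3: 49→54
T4: 54→56
T5: 56→64
T6: 64→73
T7: 73→90
T8: 90→116
T9: 116→137
Sum = 24+49+54+56+64+73+90+116+137 = 663.

663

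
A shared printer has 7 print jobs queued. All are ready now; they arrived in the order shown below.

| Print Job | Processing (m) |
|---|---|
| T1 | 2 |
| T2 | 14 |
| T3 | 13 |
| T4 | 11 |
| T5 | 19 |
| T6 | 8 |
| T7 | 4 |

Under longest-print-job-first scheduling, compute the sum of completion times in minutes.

360

LPT (decreasing processing time): T5 T2 T3 T4 T6 T7 T1.
T5: 0→19
T2: 19→33
T3: 33→46
T4: 46→57
T6: 57→65
T7: 65→69
T1: 69→71
Sum = 19+33+46+57+65+69+71 = 360.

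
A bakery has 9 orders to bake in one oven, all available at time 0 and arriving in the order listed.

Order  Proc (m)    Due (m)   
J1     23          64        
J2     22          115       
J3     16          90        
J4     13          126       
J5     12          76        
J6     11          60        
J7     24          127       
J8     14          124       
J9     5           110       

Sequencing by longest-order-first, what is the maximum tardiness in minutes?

75

LPT (decreasing processing time): J7 J1 J2 J3 J8 J4 J5 J6 J9.
J7: 0→24, due 127, tardiness 0
J1: 24→47, due 64, tardiness 0
J2: 47→69, due 115, tardiness 0
J3: 69→85, due 90, tardiness 0
J8: 85→99, due 124, tardiness 0
J4: 99→112, due 126, tardiness 0
J5: 112→124, due 76, tardiness 48
J6: 124→135, due 60, tardiness 75
J9: 135→140, due 110, tardiness 30
Maximum = 75.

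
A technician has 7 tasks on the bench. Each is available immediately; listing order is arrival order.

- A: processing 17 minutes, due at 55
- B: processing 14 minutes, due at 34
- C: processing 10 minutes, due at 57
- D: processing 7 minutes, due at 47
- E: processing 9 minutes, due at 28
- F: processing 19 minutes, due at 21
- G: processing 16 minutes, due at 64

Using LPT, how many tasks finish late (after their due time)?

LPT (decreasing processing time): F A G B C E D.
F: 0→19, due 21, tardiness 0
A: 19→36, due 55, tardiness 0
G: 36→52, due 64, tardiness 0
B: 52→66, due 34, tardiness 32
C: 66→76, due 57, tardiness 19
E: 76→85, due 28, tardiness 57
D: 85→92, due 47, tardiness 45
Late tasks: 4.

4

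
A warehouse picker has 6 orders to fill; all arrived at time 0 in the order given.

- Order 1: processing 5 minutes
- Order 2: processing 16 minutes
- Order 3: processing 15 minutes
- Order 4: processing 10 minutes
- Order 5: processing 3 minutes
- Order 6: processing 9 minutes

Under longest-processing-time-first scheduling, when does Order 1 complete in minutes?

55

LPT (decreasing processing time): Order 2 Order 3 Order 4 Order 6 Order 1 Order 5.
Order 2: 0→16
Order 3: 16→31
Order 4: 31→41
Order 6: 41→50
Order 1: 50→55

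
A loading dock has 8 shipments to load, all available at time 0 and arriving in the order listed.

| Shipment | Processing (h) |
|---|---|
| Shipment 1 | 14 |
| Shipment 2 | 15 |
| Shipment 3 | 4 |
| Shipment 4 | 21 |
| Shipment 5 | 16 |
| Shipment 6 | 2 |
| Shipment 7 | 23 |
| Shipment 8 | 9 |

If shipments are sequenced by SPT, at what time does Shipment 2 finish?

SPT (increasing processing time): Shipment 6 Shipment 3 Shipment 8 Shipment 1 Shipment 2 Shipment 5 Shipment 4 Shipment 7.
Shipment 6: 0→2
Shipment 3: 2→6
Shipment 8: 6→15
Shipment 1: 15→29
Shipment 2: 29→44

44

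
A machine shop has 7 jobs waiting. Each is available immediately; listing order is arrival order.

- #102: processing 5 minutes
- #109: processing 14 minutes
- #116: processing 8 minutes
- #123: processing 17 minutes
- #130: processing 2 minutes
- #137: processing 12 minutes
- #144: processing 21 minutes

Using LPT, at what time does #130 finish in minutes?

79

LPT (decreasing processing time): #144 #123 #109 #137 #116 #102 #130.
#144: 0→21
#123: 21→38
#109: 38→52
#137: 52→64
#116: 64→72
#102: 72→77
#130: 77→79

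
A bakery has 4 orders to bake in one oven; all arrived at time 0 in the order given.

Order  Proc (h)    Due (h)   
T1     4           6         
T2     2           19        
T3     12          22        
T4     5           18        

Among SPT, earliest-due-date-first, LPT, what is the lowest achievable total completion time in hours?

42

SPT (increasing processing time): T2 T1 T4 T3.
T2: 0→2
T1: 2→6
T4: 6→11
T3: 11→23
Sum = 2+6+11+23 = 42.
EDD (increasing due date): T1 T4 T2 T3.
T1: 0→4
T4: 4→9
T2: 9→11
T3: 11→23
Sum = 4+9+11+23 = 47.
LPT (decreasing processing time): T3 T4 T1 T2.
T3: 0→12
T4: 12→17
T1: 17→21
T2: 21→23
Sum = 12+17+21+23 = 73.
SPT 42, EDD 47, LPT 73 → minimum 42.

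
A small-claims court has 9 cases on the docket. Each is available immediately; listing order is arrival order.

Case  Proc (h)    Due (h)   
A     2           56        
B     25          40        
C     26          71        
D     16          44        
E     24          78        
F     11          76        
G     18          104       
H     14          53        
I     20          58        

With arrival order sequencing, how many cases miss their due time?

6

FIFO (arrival order): A B C D E F G H I.
A: 0→2, due 56, tardiness 0
B: 2→27, due 40, tardiness 0
C: 27→53, due 71, tardiness 0
D: 53→69, due 44, tardiness 25
E: 69→93, due 78, tardiness 15
F: 93→104, due 76, tardiness 28
G: 104→122, due 104, tardiness 18
H: 122→136, due 53, tardiness 83
I: 136→156, due 58, tardiness 98
Late cases: 6.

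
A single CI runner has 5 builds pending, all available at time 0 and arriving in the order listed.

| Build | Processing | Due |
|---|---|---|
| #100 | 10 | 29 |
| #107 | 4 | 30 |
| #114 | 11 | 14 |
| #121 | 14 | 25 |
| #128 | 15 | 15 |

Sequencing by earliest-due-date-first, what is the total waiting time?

EDD (increasing due date): #114 #128 #121 #100 #107.
#114: waits 0, runs 0→11
#128: waits 11, runs 11→26
#121: waits 26, runs 26→40
#100: waits 40, runs 40→50
#107: waits 50, runs 50→54
Sum = 0+11+26+40+50 = 127.

127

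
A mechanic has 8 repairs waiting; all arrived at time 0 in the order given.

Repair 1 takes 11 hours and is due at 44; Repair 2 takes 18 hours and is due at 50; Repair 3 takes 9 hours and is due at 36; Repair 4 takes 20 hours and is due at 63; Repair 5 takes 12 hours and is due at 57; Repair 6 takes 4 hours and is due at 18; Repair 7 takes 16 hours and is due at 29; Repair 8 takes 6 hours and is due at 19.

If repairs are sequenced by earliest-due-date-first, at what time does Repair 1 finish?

EDD (increasing due date): Repair 6 Repair 8 Repair 7 Repair 3 Repair 1 Repair 2 Repair 5 Repair 4.
Repair 6: 0→4
Repair 8: 4→10
Repair 7: 10→26
Repair 3: 26→35
Repair 1: 35→46

46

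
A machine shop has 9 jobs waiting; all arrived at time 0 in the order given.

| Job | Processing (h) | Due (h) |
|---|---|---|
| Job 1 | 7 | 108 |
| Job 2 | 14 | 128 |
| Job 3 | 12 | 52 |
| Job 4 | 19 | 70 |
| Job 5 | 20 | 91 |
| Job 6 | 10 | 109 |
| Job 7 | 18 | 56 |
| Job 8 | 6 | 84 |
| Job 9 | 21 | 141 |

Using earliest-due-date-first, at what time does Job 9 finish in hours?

EDD (increasing due date): Job 3 Job 7 Job 4 Job 8 Job 5 Job 1 Job 6 Job 2 Job 9.
Job 3: 0→12
Job 7: 12→30
Job 4: 30→49
Job 8: 49→55
Job 5: 55→75
Job 1: 75→82
Job 6: 82→92
Job 2: 92→106
Job 9: 106→127

127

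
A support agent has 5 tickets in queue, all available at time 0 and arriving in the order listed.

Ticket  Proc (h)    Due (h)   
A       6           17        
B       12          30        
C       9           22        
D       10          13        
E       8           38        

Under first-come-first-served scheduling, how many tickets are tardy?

3

FIFO (arrival order): A B C D E.
A: 0→6, due 17, tardiness 0
B: 6→18, due 30, tardiness 0
C: 18→27, due 22, tardiness 5
D: 27→37, due 13, tardiness 24
E: 37→45, due 38, tardiness 7
Late tickets: 3.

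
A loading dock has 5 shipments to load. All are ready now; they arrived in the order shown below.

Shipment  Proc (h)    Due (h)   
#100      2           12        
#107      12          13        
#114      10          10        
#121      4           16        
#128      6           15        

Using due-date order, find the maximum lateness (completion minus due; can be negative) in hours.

18

EDD (increasing due date): #114 #100 #107 #128 #121.
#114: 0→10, due 10, lateness 0
#100: 10→12, due 12, lateness 0
#107: 12→24, due 13, lateness 11
#128: 24→30, due 15, lateness 15
#121: 30→34, due 16, lateness 18
Maximum = 18.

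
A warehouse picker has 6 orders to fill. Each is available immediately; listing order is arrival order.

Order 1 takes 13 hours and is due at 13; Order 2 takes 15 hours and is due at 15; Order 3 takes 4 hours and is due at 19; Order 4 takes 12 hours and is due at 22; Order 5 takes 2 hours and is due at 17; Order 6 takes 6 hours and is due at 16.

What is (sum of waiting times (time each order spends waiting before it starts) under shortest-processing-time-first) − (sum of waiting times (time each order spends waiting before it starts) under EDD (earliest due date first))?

-70

SPT (increasing processing time): Order 5 Order 3 Order 6 Order 4 Order 1 Order 2.
Order 5: waits 0, runs 0→2
Order 3: waits 2, runs 2→6
Order 6: waits 6, runs 6→12
Order 4: waits 12, runs 12→24
Order 1: waits 24, runs 24→37
Order 2: waits 37, runs 37→52
Sum = 0+2+6+12+24+37 = 81.
EDD (increasing due date): Order 1 Order 2 Order 6 Order 5 Order 3 Order 4.
Order 1: waits 0, runs 0→13
Order 2: waits 13, runs 13→28
Order 6: waits 28, runs 28→34
Order 5: waits 34, runs 34→36
Order 3: waits 36, runs 36→40
Order 4: waits 40, runs 40→52
Sum = 0+13+28+34+36+40 = 151.
Difference = 81 − 151 = -70.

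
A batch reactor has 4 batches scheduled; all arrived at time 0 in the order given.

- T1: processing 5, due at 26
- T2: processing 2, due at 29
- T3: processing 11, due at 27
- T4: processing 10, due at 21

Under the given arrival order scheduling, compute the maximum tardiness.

7

FIFO (arrival order): T1 T2 T3 T4.
T1: 0→5, due 26, tardiness 0
T2: 5→7, due 29, tardiness 0
T3: 7→18, due 27, tardiness 0
T4: 18→28, due 21, tardiness 7
Maximum = 7.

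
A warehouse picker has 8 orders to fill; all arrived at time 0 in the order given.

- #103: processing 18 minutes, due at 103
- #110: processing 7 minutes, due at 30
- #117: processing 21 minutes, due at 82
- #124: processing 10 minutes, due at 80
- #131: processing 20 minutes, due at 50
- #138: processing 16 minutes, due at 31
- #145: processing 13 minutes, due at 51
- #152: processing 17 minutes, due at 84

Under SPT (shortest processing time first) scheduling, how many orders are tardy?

SPT (increasing processing time): #110 #124 #145 #138 #152 #103 #131 #117.
#110: 0→7, due 30, tardiness 0
#124: 7→17, due 80, tardiness 0
#145: 17→30, due 51, tardiness 0
#138: 30→46, due 31, tardiness 15
#152: 46→63, due 84, tardiness 0
#103: 63→81, due 103, tardiness 0
#131: 81→101, due 50, tardiness 51
#117: 101→122, due 82, tardiness 40
Late orders: 3.

3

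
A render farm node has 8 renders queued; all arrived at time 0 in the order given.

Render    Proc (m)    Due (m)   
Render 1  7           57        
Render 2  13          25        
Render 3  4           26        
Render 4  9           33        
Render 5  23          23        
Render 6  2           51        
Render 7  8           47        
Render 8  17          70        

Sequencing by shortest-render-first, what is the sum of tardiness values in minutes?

78

SPT (increasing processing time): Render 6 Render 3 Render 1 Render 7 Render 4 Render 2 Render 8 Render 5.
Render 6: 0→2, due 51, tardiness 0
Render 3: 2→6, due 26, tardiness 0
Render 1: 6→13, due 57, tardiness 0
Render 7: 13→21, due 47, tardiness 0
Render 4: 21→30, due 33, tardiness 0
Render 2: 30→43, due 25, tardiness 18
Render 8: 43→60, due 70, tardiness 0
Render 5: 60→83, due 23, tardiness 60
Sum = 0+0+0+0+0+18+0+60 = 78.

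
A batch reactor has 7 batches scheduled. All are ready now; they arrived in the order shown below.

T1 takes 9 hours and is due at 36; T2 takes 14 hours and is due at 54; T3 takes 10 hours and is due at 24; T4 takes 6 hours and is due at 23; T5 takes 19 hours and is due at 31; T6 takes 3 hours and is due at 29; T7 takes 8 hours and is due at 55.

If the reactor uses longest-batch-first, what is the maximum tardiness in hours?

43

LPT (decreasing processing time): T5 T2 T3 T1 T7 T4 T6.
T5: 0→19, due 31, tardiness 0
T2: 19→33, due 54, tardiness 0
T3: 33→43, due 24, tardiness 19
T1: 43→52, due 36, tardiness 16
T7: 52→60, due 55, tardiness 5
T4: 60→66, due 23, tardiness 43
T6: 66→69, due 29, tardiness 40
Maximum = 43.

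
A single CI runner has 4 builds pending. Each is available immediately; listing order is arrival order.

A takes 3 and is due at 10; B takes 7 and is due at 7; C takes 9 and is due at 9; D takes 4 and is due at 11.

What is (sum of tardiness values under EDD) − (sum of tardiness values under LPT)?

EDD (increasing due date): B C A D.
B: 0→7, due 7, tardiness 0
C: 7→16, due 9, tardiness 7
A: 16→19, due 10, tardiness 9
D: 19→23, due 11, tardiness 12
Sum = 0+7+9+12 = 28.
LPT (decreasing processing time): C B D A.
C: 0→9, due 9, tardiness 0
B: 9→16, due 7, tardiness 9
D: 16→20, due 11, tardiness 9
A: 20→23, due 10, tardiness 13
Sum = 0+9+9+13 = 31.
Difference = 28 − 31 = -3.

-3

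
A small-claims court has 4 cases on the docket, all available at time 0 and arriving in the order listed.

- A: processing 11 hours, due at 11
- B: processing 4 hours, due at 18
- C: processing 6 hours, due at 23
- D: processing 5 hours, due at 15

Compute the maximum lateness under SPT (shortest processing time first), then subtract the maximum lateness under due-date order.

12

SPT (increasing processing time): B D C A.
B: 0→4, due 18, lateness -14
D: 4→9, due 15, lateness -6
C: 9→15, due 23, lateness -8
A: 15→26, due 11, lateness 15
Maximum = 15.
EDD (increasing due date): A D B C.
A: 0→11, due 11, lateness 0
D: 11→16, due 15, lateness 1
B: 16→20, due 18, lateness 2
C: 20→26, due 23, lateness 3
Maximum = 3.
Difference = 15 − 3 = 12.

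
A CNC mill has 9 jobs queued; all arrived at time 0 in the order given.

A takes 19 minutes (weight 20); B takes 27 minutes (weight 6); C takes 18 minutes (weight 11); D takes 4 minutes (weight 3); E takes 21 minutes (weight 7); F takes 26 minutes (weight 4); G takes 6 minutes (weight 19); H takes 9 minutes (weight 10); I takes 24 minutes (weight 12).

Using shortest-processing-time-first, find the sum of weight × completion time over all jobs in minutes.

5102

SPT (increasing processing time): D G H C A E I F B.
D: finishes 4, weight 3, w·C = 12
G: finishes 10, weight 19, w·C = 190
H: finishes 19, weight 10, w·C = 190
C: finishes 37, weight 11, w·C = 407
A: finishes 56, weight 20, w·C = 1120
E: finishes 77, weight 7, w·C = 539
I: finishes 101, weight 12, w·C = 1212
F: finishes 127, weight 4, w·C = 508
B: finishes 154, weight 6, w·C = 924
Sum = 12+190+190+407+1120+539+1212+508+924 = 5102.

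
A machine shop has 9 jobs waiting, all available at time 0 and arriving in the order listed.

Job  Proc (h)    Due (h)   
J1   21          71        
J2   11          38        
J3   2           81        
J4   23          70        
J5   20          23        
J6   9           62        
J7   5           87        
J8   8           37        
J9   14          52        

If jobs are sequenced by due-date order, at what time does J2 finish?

39

EDD (increasing due date): J5 J8 J2 J9 J6 J4 J1 J3 J7.
J5: 0→20
J8: 20→28
J2: 28→39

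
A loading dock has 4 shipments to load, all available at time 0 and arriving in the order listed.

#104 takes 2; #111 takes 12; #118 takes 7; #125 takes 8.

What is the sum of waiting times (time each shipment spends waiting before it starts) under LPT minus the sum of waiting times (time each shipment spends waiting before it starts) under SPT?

31

LPT (decreasing processing time): #111 #125 #118 #104.
#111: waits 0, runs 0→12
#125: waits 12, runs 12→20
#118: waits 20, runs 20→27
#104: waits 27, runs 27→29
Sum = 0+12+20+27 = 59.
SPT (increasing processing time): #104 #118 #125 #111.
#104: waits 0, runs 0→2
#118: waits 2, runs 2→9
#125: waits 9, runs 9→17
#111: waits 17, runs 17→29
Sum = 0+2+9+17 = 28.
Difference = 59 − 28 = 31.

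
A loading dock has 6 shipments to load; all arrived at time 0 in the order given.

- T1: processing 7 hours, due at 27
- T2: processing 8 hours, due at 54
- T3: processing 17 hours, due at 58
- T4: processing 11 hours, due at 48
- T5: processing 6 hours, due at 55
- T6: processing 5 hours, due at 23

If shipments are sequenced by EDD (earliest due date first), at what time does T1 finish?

12

EDD (increasing due date): T6 T1 T4 T2 T5 T3.
T6: 0→5
T1: 5→12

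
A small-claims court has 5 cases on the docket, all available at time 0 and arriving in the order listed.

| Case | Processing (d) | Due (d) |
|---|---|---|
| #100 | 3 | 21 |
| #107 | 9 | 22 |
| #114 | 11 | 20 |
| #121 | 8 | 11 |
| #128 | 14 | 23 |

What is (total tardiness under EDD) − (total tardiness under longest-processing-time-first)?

EDD (increasing due date): #121 #114 #100 #107 #128.
#121: 0→8, due 11, tardiness 0
#114: 8→19, due 20, tardiness 0
#100: 19→22, due 21, tardiness 1
#107: 22→31, due 22, tardiness 9
#128: 31→45, due 23, tardiness 22
Sum = 0+0+1+9+22 = 32.
LPT (decreasing processing time): #128 #114 #107 #121 #100.
#128: 0→14, due 23, tardiness 0
#114: 14→25, due 20, tardiness 5
#107: 25→34, due 22, tardiness 12
#121: 34→42, due 11, tardiness 31
#100: 42→45, due 21, tardiness 24
Sum = 0+5+12+31+24 = 72.
Difference = 32 − 72 = -40.

-40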